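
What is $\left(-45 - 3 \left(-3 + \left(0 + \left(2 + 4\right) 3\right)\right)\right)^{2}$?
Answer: $8100$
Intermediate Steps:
$\left(-45 - 3 \left(-3 + \left(0 + \left(2 + 4\right) 3\right)\right)\right)^{2} = \left(-45 - 3 \left(-3 + \left(0 + 6 \cdot 3\right)\right)\right)^{2} = \left(-45 - 3 \left(-3 + \left(0 + 18\right)\right)\right)^{2} = \left(-45 - 3 \left(-3 + 18\right)\right)^{2} = \left(-45 - 45\right)^{2} = \left(-90\right)^{2} = 8100$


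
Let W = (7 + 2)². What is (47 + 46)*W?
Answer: 7533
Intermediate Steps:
W = 81 (W = 9² = 81)
(47 + 46)*W = (47 + 46)*81 = 93*81 = 7533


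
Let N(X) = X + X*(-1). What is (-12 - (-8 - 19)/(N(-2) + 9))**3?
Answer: -729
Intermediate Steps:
N(X) = 0 (N(X) = X - X = 0)
(-12 - (-8 - 19)/(N(-2) + 9))**3 = (-12 - (-8 - 19)/(0 + 9))**3 = (-12 - (-27)/9)**3 = (-12 - 1*(-3))**3 = (-12 + 3)**3 = (-9)**3 = -729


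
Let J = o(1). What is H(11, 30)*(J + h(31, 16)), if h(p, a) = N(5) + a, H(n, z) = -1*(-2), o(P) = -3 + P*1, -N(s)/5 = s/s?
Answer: 18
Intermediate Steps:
N(s) = -5 (N(s) = -5*s/s = -5*1 = -5)
o(P) = -3 + P
H(n, z) = 2
h(p, a) = -5 + a
J = -2 (J = -3 + 1 = -2)
H(11, 30)*(J + h(31, 16)) = 2*(-2 + (-5 + 16)) = 2*(-2 + 11) = 2*9 = 18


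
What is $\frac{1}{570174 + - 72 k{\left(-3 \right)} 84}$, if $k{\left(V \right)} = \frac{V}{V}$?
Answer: $\frac{1}{564126} \approx 1.7727 \cdot 10^{-6}$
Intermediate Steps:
$k{\left(V \right)} = 1$
$\frac{1}{570174 + - 72 k{\left(-3 \right)} 84} = \frac{1}{570174 + \left(-72\right) 1 \cdot 84} = \frac{1}{570174 - 6048} = \frac{1}{564126}$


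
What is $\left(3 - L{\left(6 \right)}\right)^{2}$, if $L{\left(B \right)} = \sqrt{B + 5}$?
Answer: $\left(3 - \sqrt{11}\right)^{2} \approx 0.10025$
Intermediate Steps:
$L{\left(B \right)} = \sqrt{5 + B}$
$\left(3 - L{\left(6 \right)}\right)^{2} = \left(3 - \sqrt{5 + 6}\right)^{2} = \left(3 - \sqrt{11}\right)^{2}$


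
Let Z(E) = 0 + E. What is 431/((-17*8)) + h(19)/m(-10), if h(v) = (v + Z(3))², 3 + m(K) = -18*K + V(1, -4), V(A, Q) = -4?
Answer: -8739/23528 ≈ -0.37143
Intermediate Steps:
Z(E) = E
m(K) = -7 - 18*K (m(K) = -3 + (-18*K - 4) = -3 + (-4 - 18*K) = -7 - 18*K)
h(v) = (3 + v)² (h(v) = (v + 3)² = (3 + v)²)
431/((-17*8)) + h(19)/m(-10) = 431/((-17*8)) + (3 + 19)²/(-7 - 18*(-10)) = 431/(-136) + 22²/(-7 + 180) = 431*(-1/136) + 484/173 = -431/136 + 484*(1/173) = -431/136 + 484/173 = -8739/23528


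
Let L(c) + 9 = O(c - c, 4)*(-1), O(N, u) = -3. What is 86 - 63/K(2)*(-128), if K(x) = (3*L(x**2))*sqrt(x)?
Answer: 86 - 224*sqrt(2) ≈ -230.78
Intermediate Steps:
L(c) = -6 (L(c) = -9 - 3*(-1) = -9 + 3 = -6)
K(x) = -18*sqrt(x) (K(x) = (3*(-6))*sqrt(x) = -18*sqrt(x))
86 - 63/K(2)*(-128) = 86 - 63*(-sqrt(2)/36)*(-128) = 86 - (-7)*sqrt(2)/4*(-128) = 86 + (7*sqrt(2)/4)*(-128) = 86 - 224*sqrt(2)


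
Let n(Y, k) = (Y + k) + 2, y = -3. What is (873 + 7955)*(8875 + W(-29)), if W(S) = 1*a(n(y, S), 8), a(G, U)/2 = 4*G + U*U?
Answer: 77359764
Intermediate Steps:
n(Y, k) = 2 + Y + k
a(G, U) = 2*U**2 + 8*G (a(G, U) = 2*(4*G + U*U) = 2*(4*G + U**2) = 2*(U**2 + 4*G) = 2*U**2 + 8*G)
W(S) = 120 + 8*S (W(S) = 1*(2*8**2 + 8*(2 - 3 + S)) = 1*(2*64 + 8*(-1 + S)) = 1*(128 + (-8 + 8*S)) = 1*(120 + 8*S) = 120 + 8*S)
(873 + 7955)*(8875 + W(-29)) = (873 + 7955)*(8875 + (120 + 8*(-29))) = 8828*(8875 + (120 - 232)) = 8828*(8875 - 112) = 8828*8763 = 77359764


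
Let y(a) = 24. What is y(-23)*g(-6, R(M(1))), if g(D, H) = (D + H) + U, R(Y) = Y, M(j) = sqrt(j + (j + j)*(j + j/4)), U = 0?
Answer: -144 + 12*sqrt(14) ≈ -99.100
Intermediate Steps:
M(j) = sqrt(j + 5*j**2/2) (M(j) = sqrt(j + (2*j)*(j + j*(1/4))) = sqrt(j + (2*j)*(j + j/4)) = sqrt(j + (2*j)*(5*j/4)) = sqrt(j + 5*j**2/2))
g(D, H) = D + H (g(D, H) = (D + H) + 0 = D + H)
y(-23)*g(-6, R(M(1))) = 24*(-6 + sqrt(2)*sqrt(1*(2 + 5*1))/2) = 24*(-6 + sqrt(2)*sqrt(1*(2 + 5))/2) = 24*(-6 + sqrt(2)*sqrt(1*7)/2) = 24*(-6 + sqrt(2)*sqrt(7)/2) = 24*(-6 + sqrt(14)/2) = -144 + 12*sqrt(14)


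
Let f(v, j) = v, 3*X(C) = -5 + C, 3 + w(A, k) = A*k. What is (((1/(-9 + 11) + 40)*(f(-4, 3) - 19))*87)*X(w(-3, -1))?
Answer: 270135/2 ≈ 1.3507e+5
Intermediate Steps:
w(A, k) = -3 + A*k
X(C) = -5/3 + C/3 (X(C) = (-5 + C)/3 = -5/3 + C/3)
(((1/(-9 + 11) + 40)*(f(-4, 3) - 19))*87)*X(w(-3, -1)) = (((1/(-9 + 11) + 40)*(-4 - 19))*87)*(-5/3 + (-3 - 3*(-1))/3) = (((1/2 + 40)*(-23))*87)*(-5/3 + (-3 + 3)/3) = (((½ + 40)*(-23))*87)*(-5/3 + (⅓)*0) = (((81/2)*(-23))*87)*(-5/3 + 0) = -1863/2*87*(-5/3) = -162081/2*(-5/3) = 270135/2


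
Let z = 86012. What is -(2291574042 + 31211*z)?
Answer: -4976094574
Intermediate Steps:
-(2291574042 + 31211*z) = -31211/(1/(86012 + 73422)) = -31211/(1/159434) = -31211/1/159434 = -31211*159434 = -4976094574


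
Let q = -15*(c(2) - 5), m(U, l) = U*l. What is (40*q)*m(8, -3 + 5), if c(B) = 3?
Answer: 19200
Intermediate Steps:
q = 30 (q = -15*(3 - 5) = -15*(-2) = 30)
(40*q)*m(8, -3 + 5) = (40*30)*(8*(-3 + 5)) = 1200*(8*2) = 1200*16 = 19200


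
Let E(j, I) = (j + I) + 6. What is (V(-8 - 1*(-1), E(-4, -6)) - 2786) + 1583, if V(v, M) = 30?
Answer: -1173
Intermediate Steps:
E(j, I) = 6 + I + j (E(j, I) = (I + j) + 6 = 6 + I + j)
(V(-8 - 1*(-1), E(-4, -6)) - 2786) + 1583 = (30 - 2786) + 1583 = -2756 + 1583 = -1173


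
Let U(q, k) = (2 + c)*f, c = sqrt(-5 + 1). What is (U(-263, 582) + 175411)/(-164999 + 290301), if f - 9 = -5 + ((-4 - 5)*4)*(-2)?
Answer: 175563/125302 + 76*I/62651 ≈ 1.4011 + 0.0012131*I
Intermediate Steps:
c = 2*I (c = sqrt(-4) = 2*I ≈ 2.0*I)
f = 76 (f = 9 + (-5 + ((-4 - 5)*4)*(-2)) = 9 + (-5 - 9*4*(-2)) = 9 + (-5 - 36*(-2)) = 9 + (-5 + 72) = 9 + 67 = 76)
U(q, k) = 152 + 152*I (U(q, k) = (2 + 2*I)*76 = 152 + 152*I)
(U(-263, 582) + 175411)/(-164999 + 290301) = ((152 + 152*I) + 175411)/(-164999 + 290301) = (175563 + 152*I)/125302 = (175563 + 152*I)*(1/125302) = 175563/125302 + 76*I/62651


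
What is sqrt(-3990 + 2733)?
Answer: I*sqrt(1257) ≈ 35.454*I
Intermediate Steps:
sqrt(-3990 + 2733) = sqrt(-1257) = I*sqrt(1257)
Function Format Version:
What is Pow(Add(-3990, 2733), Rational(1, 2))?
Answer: Mul(I, Pow(1257, Rational(1, 2))) ≈ Mul(35.454, I)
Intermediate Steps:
Pow(Add(-3990, 2733), Rational(1, 2)) = Pow(-1257, Rational(1, 2)) = Mul(I, Pow(1257, Rational(1, 2)))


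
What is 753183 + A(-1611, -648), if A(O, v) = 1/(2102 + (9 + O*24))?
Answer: 27531098198/36553 ≈ 7.5318e+5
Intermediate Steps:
A(O, v) = 1/(2111 + 24*O) (A(O, v) = 1/(2102 + (9 + 24*O)) = 1/(2111 + 24*O))
753183 + A(-1611, -648) = 753183 + 1/(2111 + 24*(-1611)) = 753183 + 1/(2111 - 38664) = 753183 + 1/(-36553) = 753183 - 1/36553 = 27531098198/36553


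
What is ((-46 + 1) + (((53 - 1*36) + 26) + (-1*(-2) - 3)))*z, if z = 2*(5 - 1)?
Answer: -24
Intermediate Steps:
z = 8 (z = 2*4 = 8)
((-46 + 1) + (((53 - 1*36) + 26) + (-1*(-2) - 3)))*z = ((-46 + 1) + (((53 - 1*36) + 26) + (-1*(-2) - 3)))*8 = (-45 + (((53 - 36) + 26) + (2 - 3)))*8 = (-45 + ((17 + 26) - 1))*8 = (-45 + (43 - 1))*8 = (-45 + 42)*8 = -3*8 = -24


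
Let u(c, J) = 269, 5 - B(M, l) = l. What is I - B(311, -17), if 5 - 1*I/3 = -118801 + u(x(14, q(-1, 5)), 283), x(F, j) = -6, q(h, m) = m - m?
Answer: 355589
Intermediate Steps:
q(h, m) = 0
B(M, l) = 5 - l
I = 355611 (I = 15 - 3*(-118801 + 269) = 15 - 3*(-118532) = 15 + 355596 = 355611)
I - B(311, -17) = 355611 - (5 - 1*(-17)) = 355611 - (5 + 17) = 355611 - 1*22 = 355611 - 22 = 355589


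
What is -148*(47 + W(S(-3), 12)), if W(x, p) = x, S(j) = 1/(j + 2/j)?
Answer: -76072/11 ≈ -6915.6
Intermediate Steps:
-148*(47 + W(S(-3), 12)) = -148*(47 - 3/(2 + (-3)²)) = -148*(47 - 3/(2 + 9)) = -148*(47 - 3/11) = -148*514/11 = -76072/11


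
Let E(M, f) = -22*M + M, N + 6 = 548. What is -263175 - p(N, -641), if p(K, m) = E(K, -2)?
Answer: -251793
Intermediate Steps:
N = 542 (N = -6 + 548 = 542)
E(M, f) = -21*M
p(K, m) = -21*K
-263175 - p(N, -641) = -263175 - (-21)*542 = -263175 - 1*(-11382) = -263175 + 11382 = -251793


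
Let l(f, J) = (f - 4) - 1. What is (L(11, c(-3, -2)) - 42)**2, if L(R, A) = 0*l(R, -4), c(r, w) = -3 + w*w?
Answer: 1764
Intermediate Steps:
l(f, J) = -5 + f (l(f, J) = (-4 + f) - 1 = -5 + f)
c(r, w) = -3 + w**2
L(R, A) = 0 (L(R, A) = 0*(-5 + R) = 0)
(L(11, c(-3, -2)) - 42)**2 = (0 - 42)**2 = (-42)**2 = 1764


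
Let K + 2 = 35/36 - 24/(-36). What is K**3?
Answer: -2197/46656 ≈ -0.047089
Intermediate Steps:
K = -13/36 (K = -2 + (35/36 - 24/(-36)) = -2 + (35*(1/36) - 24*(-1/36)) = -2 + (35/36 + 2/3) = -2 + 59/36 = -13/36 ≈ -0.36111)
K**3 = (-13/36)**3 = -2197/46656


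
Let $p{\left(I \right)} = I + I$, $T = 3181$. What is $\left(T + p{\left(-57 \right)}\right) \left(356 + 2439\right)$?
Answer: $8572265$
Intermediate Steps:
$p{\left(I \right)} = 2 I$
$\left(T + p{\left(-57 \right)}\right) \left(356 + 2439\right) = \left(3181 + 2 \left(-57\right)\right) \left(356 + 2439\right) = \left(3181 - 114\right) 2795 = 3067 \cdot 2795 = 8572265$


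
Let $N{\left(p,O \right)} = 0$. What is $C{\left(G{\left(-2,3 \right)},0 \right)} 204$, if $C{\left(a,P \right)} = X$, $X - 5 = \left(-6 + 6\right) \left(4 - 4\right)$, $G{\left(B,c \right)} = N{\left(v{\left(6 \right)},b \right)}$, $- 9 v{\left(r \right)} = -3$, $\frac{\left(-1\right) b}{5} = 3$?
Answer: $1020$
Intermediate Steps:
$b = -15$ ($b = \left(-5\right) 3 = -15$)
$v{\left(r \right)} = \frac{1}{3}$ ($v{\left(r \right)} = \left(- \frac{1}{9}\right) \left(-3\right) = \frac{1}{3}$)
$G{\left(B,c \right)} = 0$
$X = 5$ ($X = 5 + \left(-6 + 6\right) \left(4 - 4\right) = 5 + 0 \cdot 0 = 5 + 0 = 5$)
$C{\left(a,P \right)} = 5$
$C{\left(G{\left(-2,3 \right)},0 \right)} 204 = 5 \cdot 204 = 1020$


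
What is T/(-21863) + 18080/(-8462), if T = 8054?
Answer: -231717994/92502353 ≈ -2.5050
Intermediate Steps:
T/(-21863) + 18080/(-8462) = 8054/(-21863) + 18080/(-8462) = 8054*(-1/21863) + 18080*(-1/8462) = -8054/21863 - 9040/4231 = -231717994/92502353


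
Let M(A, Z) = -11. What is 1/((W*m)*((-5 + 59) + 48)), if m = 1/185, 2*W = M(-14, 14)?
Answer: -185/561 ≈ -0.32977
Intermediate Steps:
W = -11/2 (W = (½)*(-11) = -11/2 ≈ -5.5000)
m = 1/185 ≈ 0.0054054
1/((W*m)*((-5 + 59) + 48)) = 1/((-11/2*1/185)*((-5 + 59) + 48)) = 1/(-11*(54 + 48)/370) = 1/(-11/370*102) = 1/(-561/185) = -185/561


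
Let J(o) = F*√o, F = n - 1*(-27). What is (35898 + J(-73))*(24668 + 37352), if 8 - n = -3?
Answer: 2226393960 + 2356760*I*√73 ≈ 2.2264e+9 + 2.0136e+7*I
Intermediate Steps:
n = 11 (n = 8 - 1*(-3) = 8 + 3 = 11)
F = 38 (F = 11 - 1*(-27) = 11 + 27 = 38)
J(o) = 38*√o
(35898 + J(-73))*(24668 + 37352) = (35898 + 38*√(-73))*(24668 + 37352) = (35898 + 38*(I*√73))*62020 = (35898 + 38*I*√73)*62020 = 2226393960 + 2356760*I*√73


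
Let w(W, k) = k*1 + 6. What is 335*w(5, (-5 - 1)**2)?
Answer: 14070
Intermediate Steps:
w(W, k) = 6 + k (w(W, k) = k + 6 = 6 + k)
335*w(5, (-5 - 1)**2) = 335*(6 + (-5 - 1)**2) = 335*(6 + (-6)**2) = 335*(6 + 36) = 335*42 = 14070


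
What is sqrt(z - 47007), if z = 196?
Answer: I*sqrt(46811) ≈ 216.36*I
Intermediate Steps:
sqrt(z - 47007) = sqrt(196 - 47007) = sqrt(-46811) = I*sqrt(46811)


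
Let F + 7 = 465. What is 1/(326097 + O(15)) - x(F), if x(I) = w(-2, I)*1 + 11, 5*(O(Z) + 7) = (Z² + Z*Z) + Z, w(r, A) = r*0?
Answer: -3588012/326183 ≈ -11.000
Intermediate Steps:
F = 458 (F = -7 + 465 = 458)
w(r, A) = 0
O(Z) = -7 + Z/5 + 2*Z²/5 (O(Z) = -7 + ((Z² + Z*Z) + Z)/5 = -7 + ((Z² + Z²) + Z)/5 = -7 + (2*Z² + Z)/5 = -7 + (Z + 2*Z²)/5 = -7 + (Z/5 + 2*Z²/5) = -7 + Z/5 + 2*Z²/5)
x(I) = 11 (x(I) = 0*1 + 11 = 0 + 11 = 11)
1/(326097 + O(15)) - x(F) = 1/(326097 + (-7 + (⅕)*15 + (⅖)*15²)) - 1*11 = 1/(326097 + (-7 + 3 + (⅖)*225)) - 11 = 1/(326097 + (-7 + 3 + 90)) - 11 = 1/(326097 + 86) - 11 = 1/326183 - 11 = -3588012/326183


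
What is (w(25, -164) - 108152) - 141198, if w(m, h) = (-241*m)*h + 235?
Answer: 738985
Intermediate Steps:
w(m, h) = 235 - 241*h*m (w(m, h) = -241*h*m + 235 = 235 - 241*h*m)
(w(25, -164) - 108152) - 141198 = ((235 - 241*(-164)*25) - 108152) - 141198 = ((235 + 988100) - 108152) - 141198 = (988335 - 108152) - 141198 = 880183 - 141198 = 738985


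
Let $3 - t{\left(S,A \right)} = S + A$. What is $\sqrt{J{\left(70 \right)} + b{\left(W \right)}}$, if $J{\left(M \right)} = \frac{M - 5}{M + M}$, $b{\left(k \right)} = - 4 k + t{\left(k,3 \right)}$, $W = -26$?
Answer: $\frac{\sqrt{25571}}{14} \approx 11.422$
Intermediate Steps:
$t{\left(S,A \right)} = 3 - A - S$ ($t{\left(S,A \right)} = 3 - \left(S + A\right) = 3 - \left(A + S\right) = 3 - A - S$)
$b{\left(k \right)} = - 5 k$ ($b{\left(k \right)} = - 4 k - k = - 5 k$)
$J{\left(M \right)} = \frac{-5 + M}{2 M}$
$\sqrt{J{\left(70 \right)} + b{\left(W \right)}} = \sqrt{\frac{-5 + 70}{2 \cdot 70} - -130} = \sqrt{\frac{1}{2} \cdot \frac{1}{70} \cdot 65 + 130} = \sqrt{\frac{13}{28} + 130} = \sqrt{\frac{3653}{28}} = \frac{\sqrt{25571}}{14}$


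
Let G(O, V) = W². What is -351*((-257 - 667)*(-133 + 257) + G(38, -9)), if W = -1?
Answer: 40215825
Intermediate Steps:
G(O, V) = 1 (G(O, V) = (-1)² = 1)
-351*((-257 - 667)*(-133 + 257) + G(38, -9)) = -351*((-257 - 667)*(-133 + 257) + 1) = -351*(-924*124 + 1) = -351*(-114576 + 1) = -351*(-114575) = 40215825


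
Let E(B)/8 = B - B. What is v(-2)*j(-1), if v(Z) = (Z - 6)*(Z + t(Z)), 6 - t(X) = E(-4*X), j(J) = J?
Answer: 32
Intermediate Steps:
E(B) = 0 (E(B) = 8*(B - B) = 8*0 = 0)
t(X) = 6 (t(X) = 6 - 1*0 = 6 + 0 = 6)
v(Z) = (-6 + Z)*(6 + Z) (v(Z) = (Z - 6)*(Z + 6) = (-6 + Z)*(6 + Z))
v(-2)*j(-1) = (-36 + (-2)²)*(-1) = (-36 + 4)*(-1) = -32*(-1) = 32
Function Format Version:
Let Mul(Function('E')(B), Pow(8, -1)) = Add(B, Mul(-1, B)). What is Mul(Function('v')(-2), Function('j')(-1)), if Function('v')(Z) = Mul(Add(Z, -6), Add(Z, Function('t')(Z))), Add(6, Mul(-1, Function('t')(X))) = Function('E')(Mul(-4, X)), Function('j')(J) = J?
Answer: 32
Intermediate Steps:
Function('E')(B) = 0 (Function('E')(B) = Mul(8, Add(B, Mul(-1, B))) = Mul(8, 0) = 0)
Function('t')(X) = 6 (Function('t')(X) = Add(6, Mul(-1, 0)) = Add(6, 0) = 6)
Function('v')(Z) = Mul(Add(-6, Z), Add(6, Z)) (Function('v')(Z) = Mul(Add(Z, -6), Add(Z, 6)) = Mul(Add(-6, Z), Add(6, Z)))
Mul(Function('v')(-2), Function('j')(-1)) = Mul(Add(-36, Pow(-2, 2)), -1) = Mul(Add(-36, 4), -1) = Mul(-32, -1) = 32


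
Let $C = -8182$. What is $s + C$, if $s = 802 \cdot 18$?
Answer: $6254$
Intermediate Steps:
$s = 14436$
$s + C = 14436 - 8182 = 6254$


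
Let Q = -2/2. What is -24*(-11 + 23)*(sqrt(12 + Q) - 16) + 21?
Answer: 4629 - 288*sqrt(11) ≈ 3673.8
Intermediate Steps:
Q = -1 (Q = -2*1/2 = -1)
-24*(-11 + 23)*(sqrt(12 + Q) - 16) + 21 = -24*(-11 + 23)*(sqrt(12 - 1) - 16) + 21 = -288*(sqrt(11) - 16) + 21 = -288*(-16 + sqrt(11)) + 21 = -24*(-192 + 12*sqrt(11)) + 21 = (4608 - 288*sqrt(11)) + 21 = 4629 - 288*sqrt(11)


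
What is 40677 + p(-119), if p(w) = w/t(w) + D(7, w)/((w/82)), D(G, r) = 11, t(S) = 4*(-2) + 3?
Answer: 24212466/595 ≈ 40693.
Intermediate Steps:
t(S) = -5 (t(S) = -8 + 3 = -5)
p(w) = 902/w - w/5 (p(w) = w/(-5) + 11/((w/82)) = w*(-1/5) + 11/((w*(1/82))) = -w/5 + 11/((w/82)) = -w/5 + 11*(82/w) = -w/5 + 902/w = 902/w - w/5)
40677 + p(-119) = 40677 + (902/(-119) - 1/5*(-119)) = 40677 + (902*(-1/119) + 119/5) = 40677 + (-902/119 + 119/5) = 40677 + 9651/595 = 24212466/595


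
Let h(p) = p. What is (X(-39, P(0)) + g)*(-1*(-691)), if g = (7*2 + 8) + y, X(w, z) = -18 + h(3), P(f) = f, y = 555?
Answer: 388342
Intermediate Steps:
X(w, z) = -15 (X(w, z) = -18 + 3 = -15)
g = 577 (g = (7*2 + 8) + 555 = (14 + 8) + 555 = 22 + 555 = 577)
(X(-39, P(0)) + g)*(-1*(-691)) = (-15 + 577)*(-1*(-691)) = 562*691 = 388342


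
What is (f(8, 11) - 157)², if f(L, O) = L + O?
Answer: 19044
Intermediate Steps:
(f(8, 11) - 157)² = ((8 + 11) - 157)² = (19 - 157)² = (-138)² = 19044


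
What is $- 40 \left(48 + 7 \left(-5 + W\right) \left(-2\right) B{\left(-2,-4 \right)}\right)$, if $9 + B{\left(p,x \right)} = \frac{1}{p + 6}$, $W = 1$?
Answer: $17680$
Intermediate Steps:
$B{\left(p,x \right)} = -9 + \frac{1}{6 + p}$ ($B{\left(p,x \right)} = -9 + \frac{1}{p + 6} = -9 + \frac{1}{6 + p}$)
$- 40 \left(48 + 7 \left(-5 + W\right) \left(-2\right) B{\left(-2,-4 \right)}\right) = - 40 \left(48 + 7 \left(-5 + 1\right) \left(-2\right) \frac{-53 - -18}{6 - 2}\right) = - 40 \left(48 + 7 \left(-4\right) \left(-2\right) \frac{-53 + 18}{4}\right) = - 40 \left(48 + 7 \cdot 8 \cdot \frac{1}{4} \left(-35\right)\right) = - 40 \left(48 + 7 \cdot 8 \left(- \frac{35}{4}\right)\right) = - 40 \left(48 + 7 \left(-70\right)\right) = - 40 \left(48 - 490\right) = \left(-40\right) \left(-442\right) = 17680$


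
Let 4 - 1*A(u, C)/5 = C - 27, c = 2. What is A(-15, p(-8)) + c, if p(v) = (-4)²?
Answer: 77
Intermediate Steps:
p(v) = 16
A(u, C) = 155 - 5*C (A(u, C) = 20 - 5*(C - 27) = 20 - 5*(-27 + C) = 20 + (135 - 5*C) = 155 - 5*C)
A(-15, p(-8)) + c = (155 - 5*16) + 2 = (155 - 80) + 2 = 75 + 2 = 77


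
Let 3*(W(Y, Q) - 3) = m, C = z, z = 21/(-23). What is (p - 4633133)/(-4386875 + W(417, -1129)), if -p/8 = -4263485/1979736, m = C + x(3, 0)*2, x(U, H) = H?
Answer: 26370494994398/24968940956421 ≈ 1.0561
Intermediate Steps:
z = -21/23 (z = 21*(-1/23) = -21/23 ≈ -0.91304)
C = -21/23 ≈ -0.91304
m = -21/23 (m = -21/23 + 0*2 = -21/23 + 0 = -21/23 ≈ -0.91304)
p = 4263485/247467 (p = -(-34107880)/1979736 = -8*(-4263485/1979736) = 4263485/247467 ≈ 17.228)
W(Y, Q) = 62/23 (W(Y, Q) = 3 + (⅓)*(-21/23) = 3 - 7/23 = 62/23)
(p - 4633133)/(-4386875 + W(417, -1129)) = (4263485/247467 - 4633133)/(-4386875 + 62/23) = -1146543260626/(247467*(-100898063/23)) = -1146543260626/247467*(-23/100898063) = 26370494994398/24968940956421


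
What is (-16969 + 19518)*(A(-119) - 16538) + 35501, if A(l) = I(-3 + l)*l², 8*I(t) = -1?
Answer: -373055277/8 ≈ -4.6632e+7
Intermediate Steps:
I(t) = -⅛ (I(t) = (⅛)*(-1) = -⅛)
A(l) = -l²/8
(-16969 + 19518)*(A(-119) - 16538) + 35501 = (-16969 + 19518)*(-⅛*(-119)² - 16538) + 35501 = 2549*(-⅛*14161 - 16538) + 35501 = 2549*(-14161/8 - 16538) + 35501 = 2549*(-146465/8) + 35501 = -373339285/8 + 35501 = -373055277/8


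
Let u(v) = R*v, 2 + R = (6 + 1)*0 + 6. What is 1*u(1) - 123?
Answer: -119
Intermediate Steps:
R = 4 (R = -2 + ((6 + 1)*0 + 6) = -2 + (7*0 + 6) = -2 + (0 + 6) = -2 + 6 = 4)
u(v) = 4*v
1*u(1) - 123 = 1*(4*1) - 123 = 1*4 - 123 = 4 - 123 = -119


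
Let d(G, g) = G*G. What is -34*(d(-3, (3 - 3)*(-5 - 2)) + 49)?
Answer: -1972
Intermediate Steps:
d(G, g) = G²
-34*(d(-3, (3 - 3)*(-5 - 2)) + 49) = -34*((-3)² + 49) = -34*(9 + 49) = -34*58 = -1972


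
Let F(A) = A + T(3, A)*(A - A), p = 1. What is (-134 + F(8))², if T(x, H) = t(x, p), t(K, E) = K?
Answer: 15876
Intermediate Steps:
T(x, H) = x
F(A) = A (F(A) = A + 3*(A - A) = A + 3*0 = A + 0 = A)
(-134 + F(8))² = (-134 + 8)² = (-126)² = 15876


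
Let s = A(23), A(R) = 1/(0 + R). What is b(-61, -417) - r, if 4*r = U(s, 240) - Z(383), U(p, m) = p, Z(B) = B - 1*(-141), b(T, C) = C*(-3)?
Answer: 127143/92 ≈ 1382.0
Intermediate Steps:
A(R) = 1/R
s = 1/23 ≈ 0.043478
b(T, C) = -3*C
Z(B) = 141 + B (Z(B) = B + 141 = 141 + B)
r = -12051/92 (r = (1/23 - (141 + 383))/4 = (1/23 - 1*524)/4 = (1/23 - 524)/4 = (¼)*(-12051/23) = -12051/92 ≈ -130.99)
b(-61, -417) - r = -3*(-417) - 1*(-12051/92) = 1251 + 12051/92 = 127143/92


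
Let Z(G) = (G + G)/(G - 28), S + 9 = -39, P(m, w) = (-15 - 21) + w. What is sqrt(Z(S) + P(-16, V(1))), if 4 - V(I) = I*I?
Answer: 3*I*sqrt(1273)/19 ≈ 5.6335*I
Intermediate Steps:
V(I) = 4 - I**2 (V(I) = 4 - I*I = 4 - I**2)
P(m, w) = -36 + w
S = -48 (S = -9 - 39 = -48)
Z(G) = 2*G/(-28 + G) (Z(G) = (2*G)/(-28 + G) = 2*G/(-28 + G))
sqrt(Z(S) + P(-16, V(1))) = sqrt(2*(-48)/(-28 - 48) + (-36 + (4 - 1*1**2))) = sqrt(2*(-48)/(-76) + (-36 + (4 - 1*1))) = sqrt(2*(-48)*(-1/76) + (-36 + (4 - 1))) = sqrt(24/19 + (-36 + 3)) = sqrt(24/19 - 33) = sqrt(-603/19) = 3*I*sqrt(1273)/19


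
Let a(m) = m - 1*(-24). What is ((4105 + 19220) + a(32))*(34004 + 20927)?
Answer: 1284341711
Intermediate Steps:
a(m) = 24 + m (a(m) = m + 24 = 24 + m)
((4105 + 19220) + a(32))*(34004 + 20927) = ((4105 + 19220) + (24 + 32))*(34004 + 20927) = (23325 + 56)*54931 = 23381*54931 = 1284341711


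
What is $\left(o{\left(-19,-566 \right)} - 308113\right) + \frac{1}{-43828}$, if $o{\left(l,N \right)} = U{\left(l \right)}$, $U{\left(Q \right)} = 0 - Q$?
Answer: $- \frac{13503143833}{43828} \approx -3.0809 \cdot 10^{5}$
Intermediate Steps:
$U{\left(Q \right)} = - Q$
$o{\left(l,N \right)} = - l$
$\left(o{\left(-19,-566 \right)} - 308113\right) + \frac{1}{-43828} = \left(\left(-1\right) \left(-19\right) - 308113\right) + \frac{1}{-43828} = \left(19 - 308113\right) - \frac{1}{43828} = -308094 - \frac{1}{43828} = - \frac{13503143833}{43828}$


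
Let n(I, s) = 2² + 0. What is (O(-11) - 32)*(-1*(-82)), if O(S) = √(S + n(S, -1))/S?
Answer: -2624 - 82*I*√7/11 ≈ -2624.0 - 19.723*I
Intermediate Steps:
n(I, s) = 4 (n(I, s) = 4 + 0 = 4)
O(S) = √(4 + S)/S (O(S) = √(S + 4)/S = √(4 + S)/S)
(O(-11) - 32)*(-1*(-82)) = (√(4 - 11)/(-11) - 32)*(-1*(-82)) = (-I*√7/11 - 32)*82 = (-32 - I*√7/11)*82 = -2624 - 82*I*√7/11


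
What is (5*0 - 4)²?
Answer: 16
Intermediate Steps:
(5*0 - 4)² = (0 - 4)² = (-4)² = 16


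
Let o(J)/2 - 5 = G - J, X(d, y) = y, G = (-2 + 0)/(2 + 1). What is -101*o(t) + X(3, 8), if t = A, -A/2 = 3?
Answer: -6238/3 ≈ -2079.3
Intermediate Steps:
A = -6 (A = -2*3 = -6)
G = -⅔ (G = -2/3 = -2*⅓ = -⅔ ≈ -0.66667)
t = -6
o(J) = 26/3 - 2*J (o(J) = 10 + 2*(-⅔ - J) = 10 + (-4/3 - 2*J) = 26/3 - 2*J)
-101*o(t) + X(3, 8) = -101*(26/3 - 2*(-6)) + 8 = -101*(26/3 + 12) + 8 = -101*62/3 + 8 = -6262/3 + 8 = -6238/3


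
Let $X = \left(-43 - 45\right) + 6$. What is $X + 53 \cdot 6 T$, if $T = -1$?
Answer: $-400$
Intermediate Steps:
$X = -82$ ($X = -88 + 6 = -82$)
$X + 53 \cdot 6 T = -82 + 53 \cdot 6 \left(-1\right) = -82 + 53 \left(-6\right) = -82 - 318 = -400$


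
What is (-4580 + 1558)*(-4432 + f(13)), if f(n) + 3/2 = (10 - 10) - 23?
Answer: 13467543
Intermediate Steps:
f(n) = -49/2 (f(n) = -3/2 + ((10 - 10) - 23) = -3/2 + (0 - 23) = -3/2 - 23 = -49/2)
(-4580 + 1558)*(-4432 + f(13)) = (-4580 + 1558)*(-4432 - 49/2) = -3022*(-8913/2) = 13467543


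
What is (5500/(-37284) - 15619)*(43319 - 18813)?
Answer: -3567732329444/9321 ≈ -3.8276e+8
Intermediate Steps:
(5500/(-37284) - 15619)*(43319 - 18813) = (5500*(-1/37284) - 15619)*24506 = (-1375/9321 - 15619)*24506 = -145586074/9321*24506 = -3567732329444/9321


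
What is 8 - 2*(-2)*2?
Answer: 16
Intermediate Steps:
8 - 2*(-2)*2 = 8 + 4*2 = 8 + 8 = 16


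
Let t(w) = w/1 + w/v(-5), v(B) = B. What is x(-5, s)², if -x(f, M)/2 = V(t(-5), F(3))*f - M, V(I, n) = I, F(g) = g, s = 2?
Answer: 1296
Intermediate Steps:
t(w) = 4*w/5 (t(w) = w/1 + w/(-5) = w*1 + w*(-⅕) = w - w/5 = 4*w/5)
x(f, M) = 2*M + 8*f (x(f, M) = -2*(((⅘)*(-5))*f - M) = -2*(-4*f - M) = -2*(-M - 4*f) = 2*M + 8*f)
x(-5, s)² = (2*2 + 8*(-5))² = (4 - 40)² = (-36)² = 1296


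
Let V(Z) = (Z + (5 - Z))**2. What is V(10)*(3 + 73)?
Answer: 1900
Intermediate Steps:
V(Z) = 25 (V(Z) = 5**2 = 25)
V(10)*(3 + 73) = 25*(3 + 73) = 25*76 = 1900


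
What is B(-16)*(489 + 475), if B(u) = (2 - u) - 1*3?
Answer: 14460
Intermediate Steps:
B(u) = -1 - u (B(u) = (2 - u) - 3 = -1 - u)
B(-16)*(489 + 475) = (-1 - 1*(-16))*(489 + 475) = (-1 + 16)*964 = 15*964 = 14460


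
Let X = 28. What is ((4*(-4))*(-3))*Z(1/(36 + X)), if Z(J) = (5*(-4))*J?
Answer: -15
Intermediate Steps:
Z(J) = -20*J
((4*(-4))*(-3))*Z(1/(36 + X)) = ((4*(-4))*(-3))*(-20/(36 + 28)) = (-16*(-3))*(-20/64) = 48*(-20*1/64) = 48*(-5/16) = -15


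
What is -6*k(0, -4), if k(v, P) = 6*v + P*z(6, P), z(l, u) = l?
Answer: 144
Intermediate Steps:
k(v, P) = 6*P + 6*v (k(v, P) = 6*v + P*6 = 6*v + 6*P = 6*P + 6*v)
-6*k(0, -4) = -6*(6*(-4) + 6*0) = -6*(-24 + 0) = -6*(-24) = 144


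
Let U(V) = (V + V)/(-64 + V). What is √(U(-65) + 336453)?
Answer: √5598931143/129 ≈ 580.05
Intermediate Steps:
U(V) = 2*V/(-64 + V) (U(V) = (2*V)/(-64 + V) = 2*V/(-64 + V))
√(U(-65) + 336453) = √(2*(-65)/(-64 - 65) + 336453) = √(2*(-65)/(-129) + 336453) = √(2*(-65)*(-1/129) + 336453) = √(130/129 + 336453) = √(43402567/129) = √5598931143/129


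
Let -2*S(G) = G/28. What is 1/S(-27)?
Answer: 56/27 ≈ 2.0741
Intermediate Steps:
S(G) = -G/56 (S(G) = -G/(2*28) = -G/56)
1/S(-27) = 1/(-1/56*(-27)) = 1/(27/56) = 56/27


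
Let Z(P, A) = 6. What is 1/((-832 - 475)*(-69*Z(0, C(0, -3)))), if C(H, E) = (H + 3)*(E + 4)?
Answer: 1/541098 ≈ 1.8481e-6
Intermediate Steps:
C(H, E) = (3 + H)*(4 + E)
1/((-832 - 475)*(-69*Z(0, C(0, -3)))) = 1/((-832 - 475)*(-69*6)) = 1/(-1307*(-414)) = 1/541098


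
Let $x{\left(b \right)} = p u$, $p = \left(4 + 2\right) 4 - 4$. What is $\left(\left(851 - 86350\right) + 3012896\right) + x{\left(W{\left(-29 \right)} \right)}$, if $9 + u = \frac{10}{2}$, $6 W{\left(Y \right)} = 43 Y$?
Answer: $2927317$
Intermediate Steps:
$p = 20$ ($p = 6 \cdot 4 - 4 = 24 - 4 = 20$)
$W{\left(Y \right)} = \frac{43 Y}{6}$
$u = -4$ ($u = -9 + \frac{10}{2} = -9 + 10 \cdot \frac{1}{2} = -9 + 5 = -4$)
$x{\left(b \right)} = -80$ ($x{\left(b \right)} = 20 \left(-4\right) = -80$)
$\left(\left(851 - 86350\right) + 3012896\right) + x{\left(W{\left(-29 \right)} \right)} = \left(\left(851 - 86350\right) + 3012896\right) - 80 = \left(-85499 + 3012896\right) - 80 = 2927397 - 80 = 2927317$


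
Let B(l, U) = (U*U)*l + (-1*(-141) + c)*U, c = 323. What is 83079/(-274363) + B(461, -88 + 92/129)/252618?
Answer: 455944185387077/33922694325591 ≈ 13.441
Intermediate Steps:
B(l, U) = 464*U + l*U² (B(l, U) = (U*U)*l + (-1*(-141) + 323)*U = U²*l + (141 + 323)*U = l*U² + 464*U = 464*U + l*U²)
83079/(-274363) + B(461, -88 + 92/129)/252618 = 83079/(-274363) + ((-88 + 92/129)*(464 + (-88 + 92/129)*461))/252618 = 83079*(-1/274363) + ((-88 + 92*(1/129))*(464 + (-88 + 92*(1/129))*461))*(1/252618) = -4887/16139 + ((-88 + 92/129)*(464 + (-88 + 92/129)*461))*(1/252618) = -4887/16139 - 11260*(464 - 11260/129*461)/129*(1/252618) = -4887/16139 - 11260*(464 - 5190860/129)/129*(1/252618) = -4887/16139 - 11260/129*(-5131004/129)*(1/252618) = -4887/16139 + (57775105040/16641)*(1/252618) = -4887/16139 + 28887552520/2101908069 = 455944185387077/33922694325591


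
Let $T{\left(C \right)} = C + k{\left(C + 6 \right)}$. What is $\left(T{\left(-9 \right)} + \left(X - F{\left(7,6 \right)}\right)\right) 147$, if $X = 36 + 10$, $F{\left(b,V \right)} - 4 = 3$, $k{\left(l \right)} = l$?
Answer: $3969$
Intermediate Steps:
$F{\left(b,V \right)} = 7$ ($F{\left(b,V \right)} = 4 + 3 = 7$)
$X = 46$
$T{\left(C \right)} = 6 + 2 C$ ($T{\left(C \right)} = C + \left(C + 6\right) = C + \left(6 + C\right) = 6 + 2 C$)
$\left(T{\left(-9 \right)} + \left(X - F{\left(7,6 \right)}\right)\right) 147 = \left(\left(6 + 2 \left(-9\right)\right) + \left(46 - 7\right)\right) 147 = \left(\left(6 - 18\right) + \left(46 - 7\right)\right) 147 = \left(-12 + 39\right) 147 = 27 \cdot 147 = 3969$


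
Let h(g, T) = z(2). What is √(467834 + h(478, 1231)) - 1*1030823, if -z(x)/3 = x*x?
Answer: -1030823 + √467822 ≈ -1.0301e+6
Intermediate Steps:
z(x) = -3*x² (z(x) = -3*x*x = -3*x²)
h(g, T) = -12 (h(g, T) = -3*2² = -3*4 = -12)
√(467834 + h(478, 1231)) - 1*1030823 = √(467834 - 12) - 1*1030823 = √467822 - 1030823 = -1030823 + √467822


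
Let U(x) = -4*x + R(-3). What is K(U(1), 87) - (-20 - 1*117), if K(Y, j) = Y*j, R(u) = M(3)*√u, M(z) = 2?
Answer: -211 + 174*I*√3 ≈ -211.0 + 301.38*I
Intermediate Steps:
R(u) = 2*√u
U(x) = -4*x + 2*I*√3 (U(x) = -4*x + 2*√(-3) = -4*x + 2*(I*√3) = -4*x + 2*I*√3)
K(U(1), 87) - (-20 - 1*117) = (-4*1 + 2*I*√3)*87 - (-20 - 1*117) = (-4 + 2*I*√3)*87 - (-20 - 117) = (-348 + 174*I*√3) - 1*(-137) = (-348 + 174*I*√3) + 137 = -211 + 174*I*√3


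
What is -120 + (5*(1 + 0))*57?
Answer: 165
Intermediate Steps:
-120 + (5*(1 + 0))*57 = -120 + (5*1)*57 = -120 + 5*57 = -120 + 285 = 165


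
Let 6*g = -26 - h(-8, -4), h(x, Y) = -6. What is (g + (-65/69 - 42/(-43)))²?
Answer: 95785369/8803089 ≈ 10.881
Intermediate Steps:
g = -10/3 (g = (-26 - 1*(-6))/6 = (-26 + 6)/6 = (⅙)*(-20) = -10/3 ≈ -3.3333)
(g + (-65/69 - 42/(-43)))² = (-10/3 + (-65/69 - 42/(-43)))² = (-10/3 + (-65*1/69 - 42*(-1/43)))² = (-10/3 + (-65/69 + 42/43))² = (-10/3 + 103/2967)² = (-9787/2967)² = 95785369/8803089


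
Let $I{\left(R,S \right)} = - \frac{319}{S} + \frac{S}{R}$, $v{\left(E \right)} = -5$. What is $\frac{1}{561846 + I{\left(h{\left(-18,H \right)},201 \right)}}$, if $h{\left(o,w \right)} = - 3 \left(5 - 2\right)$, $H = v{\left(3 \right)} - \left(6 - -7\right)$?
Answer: $\frac{201}{112926238} \approx 1.7799 \cdot 10^{-6}$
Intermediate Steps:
$H = -18$ ($H = -5 - \left(6 - -7\right) = -5 - \left(6 + 7\right) = -5 - 13 = -18$)
$h{\left(o,w \right)} = -9$ ($h{\left(o,w \right)} = \left(-3\right) 3 = -9$)
$\frac{1}{561846 + I{\left(h{\left(-18,H \right)},201 \right)}} = \frac{1}{561846 + \left(- \frac{319}{201} + \frac{201}{-9}\right)} = \frac{1}{561846 + \left(\left(-319\right) \frac{1}{201} + 201 \left(- \frac{1}{9}\right)\right)} = \frac{1}{561846 - \frac{4808}{201}} = \frac{1}{\frac{112926238}{201}} = \frac{201}{112926238}$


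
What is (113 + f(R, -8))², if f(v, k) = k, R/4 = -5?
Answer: 11025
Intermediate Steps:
R = -20 (R = 4*(-5) = -20)
(113 + f(R, -8))² = (113 - 8)² = 105² = 11025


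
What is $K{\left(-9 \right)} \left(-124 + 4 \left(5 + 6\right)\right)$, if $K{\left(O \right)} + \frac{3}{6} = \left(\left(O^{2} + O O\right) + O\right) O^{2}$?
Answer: $-991400$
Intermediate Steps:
$K{\left(O \right)} = - \frac{1}{2} + O^{2} \left(O + 2 O^{2}\right)$ ($K{\left(O \right)} = - \frac{1}{2} + \left(\left(O^{2} + O O\right) + O\right) O^{2} = - \frac{1}{2} + \left(\left(O^{2} + O^{2}\right) + O\right) O^{2} = - \frac{1}{2} + \left(2 O^{2} + O\right) O^{2} = - \frac{1}{2} + \left(O + 2 O^{2}\right) O^{2} = - \frac{1}{2} + O^{2} \left(O + 2 O^{2}\right)$)
$K{\left(-9 \right)} \left(-124 + 4 \left(5 + 6\right)\right) = \left(- \frac{1}{2} + \left(-9\right)^{3} + 2 \left(-9\right)^{4}\right) \left(-124 + 4 \left(5 + 6\right)\right) = \left(- \frac{1}{2} - 729 + 2 \cdot 6561\right) \left(-124 + 4 \cdot 11\right) = \left(- \frac{1}{2} - 729 + 13122\right) \left(-124 + 44\right) = \frac{24785}{2} \left(-80\right) = -991400$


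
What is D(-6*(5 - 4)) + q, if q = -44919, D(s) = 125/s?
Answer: -269639/6 ≈ -44940.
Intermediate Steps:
D(-6*(5 - 4)) + q = 125/((-6*(5 - 4))) - 44919 = 125/((-6*1)) - 44919 = 125/(-6) - 44919 = 125*(-⅙) - 44919 = -125/6 - 44919 = -269639/6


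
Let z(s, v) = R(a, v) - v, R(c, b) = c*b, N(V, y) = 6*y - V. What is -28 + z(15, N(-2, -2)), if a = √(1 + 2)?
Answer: -18 - 10*√3 ≈ -35.320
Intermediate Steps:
N(V, y) = -V + 6*y
a = √3 ≈ 1.7320
R(c, b) = b*c
z(s, v) = -v + v*√3 (z(s, v) = v*√3 - v = -v + v*√3)
-28 + z(15, N(-2, -2)) = -28 + (-1*(-2) + 6*(-2))*(-1 + √3) = -28 + (2 - 12)*(-1 + √3) = -28 - 10*(-1 + √3) = -28 + (10 - 10*√3) = -18 - 10*√3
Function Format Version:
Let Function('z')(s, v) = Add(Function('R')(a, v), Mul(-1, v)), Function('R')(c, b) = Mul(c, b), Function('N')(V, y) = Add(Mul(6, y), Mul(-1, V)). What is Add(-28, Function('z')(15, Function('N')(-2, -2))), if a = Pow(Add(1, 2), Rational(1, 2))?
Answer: Add(-18, Mul(-10, Pow(3, Rational(1, 2)))) ≈ -35.320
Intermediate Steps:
Function('N')(V, y) = Add(Mul(-1, V), Mul(6, y))
a = Pow(3, Rational(1, 2)) ≈ 1.7320
Function('R')(c, b) = Mul(b, c)
Function('z')(s, v) = Add(Mul(-1, v), Mul(v, Pow(3, Rational(1, 2)))) (Function('z')(s, v) = Add(Mul(v, Pow(3, Rational(1, 2))), Mul(-1, v)) = Add(Mul(-1, v), Mul(v, Pow(3, Rational(1, 2)))))
Add(-28, Function('z')(15, Function('N')(-2, -2))) = Add(-28, Mul(Add(Mul(-1, -2), Mul(6, -2)), Add(-1, Pow(3, Rational(1, 2))))) = Add(-28, Mul(Add(2, -12), Add(-1, Pow(3, Rational(1, 2))))) = Add(-28, Mul(-10, Add(-1, Pow(3, Rational(1, 2))))) = Add(-28, Add(10, Mul(-10, Pow(3, Rational(1, 2))))) = Add(-18, Mul(-10, Pow(3, Rational(1, 2))))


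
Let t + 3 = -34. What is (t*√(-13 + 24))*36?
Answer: -1332*√11 ≈ -4417.7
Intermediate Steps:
t = -37 (t = -3 - 34 = -37)
(t*√(-13 + 24))*36 = -37*√(-13 + 24)*36 = -37*√11*36 = -1332*√11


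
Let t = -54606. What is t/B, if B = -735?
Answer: 18202/245 ≈ 74.294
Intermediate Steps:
t/B = -54606/(-735) = -54606*(-1/735) = 18202/245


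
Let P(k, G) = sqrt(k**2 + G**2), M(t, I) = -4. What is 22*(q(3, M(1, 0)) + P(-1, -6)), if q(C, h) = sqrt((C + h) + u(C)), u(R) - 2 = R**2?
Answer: 22*sqrt(10) + 22*sqrt(37) ≈ 203.39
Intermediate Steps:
u(R) = 2 + R**2
q(C, h) = sqrt(2 + C + h + C**2) (q(C, h) = sqrt((C + h) + (2 + C**2)) = sqrt(2 + C + h + C**2))
P(k, G) = sqrt(G**2 + k**2)
22*(q(3, M(1, 0)) + P(-1, -6)) = 22*(sqrt(2 + 3 - 4 + 3**2) + sqrt((-6)**2 + (-1)**2)) = 22*(sqrt(2 + 3 - 4 + 9) + sqrt(36 + 1)) = 22*(sqrt(10) + sqrt(37)) = 22*sqrt(10) + 22*sqrt(37)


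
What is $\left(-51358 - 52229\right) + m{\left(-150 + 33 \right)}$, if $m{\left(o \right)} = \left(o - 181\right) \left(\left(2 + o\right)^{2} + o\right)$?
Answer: $-4009771$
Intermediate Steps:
$m{\left(o \right)} = \left(-181 + o\right) \left(o + \left(2 + o\right)^{2}\right)$
$\left(-51358 - 52229\right) + m{\left(-150 + 33 \right)} = \left(-51358 - 52229\right) - \left(724 - \left(-150 + 33\right)^{3} + 176 \left(-150 + 33\right)^{2} + 901 \left(-150 + 33\right)\right) = -103587 - \left(-104693 + 1601613 + 2409264\right) = -103587 - 3906184 = -4009771$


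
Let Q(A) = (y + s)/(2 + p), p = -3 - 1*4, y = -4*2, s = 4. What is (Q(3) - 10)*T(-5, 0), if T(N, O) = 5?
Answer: -46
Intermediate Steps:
y = -8
p = -7 (p = -3 - 4 = -7)
Q(A) = ⅘ (Q(A) = (-8 + 4)/(2 - 7) = -4/(-5) = -4*(-⅕) = ⅘)
(Q(3) - 10)*T(-5, 0) = (⅘ - 10)*5 = -46/5*5 = -46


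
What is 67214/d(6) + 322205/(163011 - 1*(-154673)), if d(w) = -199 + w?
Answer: -21290626811/61313012 ≈ -347.24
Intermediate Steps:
67214/d(6) + 322205/(163011 - 1*(-154673)) = 67214/(-199 + 6) + 322205/(163011 - 1*(-154673)) = 67214/(-193) + 322205/(163011 + 154673) = 67214*(-1/193) + 322205/317684 = -67214/193 + 322205*(1/317684) = -67214/193 + 322205/317684 = -21290626811/61313012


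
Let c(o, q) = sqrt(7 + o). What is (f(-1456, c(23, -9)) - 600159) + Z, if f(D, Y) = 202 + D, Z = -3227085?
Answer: -3828498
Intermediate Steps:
(f(-1456, c(23, -9)) - 600159) + Z = ((202 - 1456) - 600159) - 3227085 = (-1254 - 600159) - 3227085 = -601413 - 3227085 = -3828498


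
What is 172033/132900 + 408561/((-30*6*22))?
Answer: -297869479/2923800 ≈ -101.88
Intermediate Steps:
172033/132900 + 408561/((-30*6*22)) = 172033*(1/132900) + 408561/((-180*22)) = 172033/132900 + 408561/(-3960) = 172033/132900 + 408561*(-1/3960) = 172033/132900 - 136187/1320 = -297869479/2923800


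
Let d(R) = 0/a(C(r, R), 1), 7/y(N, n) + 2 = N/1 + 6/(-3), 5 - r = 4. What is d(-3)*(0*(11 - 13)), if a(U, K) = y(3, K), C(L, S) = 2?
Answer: 0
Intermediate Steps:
r = 1 (r = 5 - 1*4 = 5 - 4 = 1)
y(N, n) = 7/(-4 + N) (y(N, n) = 7/(-2 + (N/1 + 6/(-3))) = 7/(-2 + (N*1 + 6*(-1/3))) = 7/(-2 + (N - 2)) = 7/(-2 + (-2 + N)) = 7/(-4 + N))
a(U, K) = -7 (a(U, K) = 7/(-4 + 3) = 7/(-1) = 7*(-1) = -7)
d(R) = 0 (d(R) = 0/(-7) = 0*(-1/7) = 0)
d(-3)*(0*(11 - 13)) = 0*(0*(11 - 13)) = 0*(0*(-2)) = 0*0 = 0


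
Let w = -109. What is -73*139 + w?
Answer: -10256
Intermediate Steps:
-73*139 + w = -73*139 - 109 = -10147 - 109 = -10256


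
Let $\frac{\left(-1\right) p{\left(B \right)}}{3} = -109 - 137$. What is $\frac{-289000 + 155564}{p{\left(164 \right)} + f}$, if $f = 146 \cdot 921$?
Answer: $- \frac{33359}{33801} \approx -0.98692$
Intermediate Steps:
$f = 134466$
$p{\left(B \right)} = 738$ ($p{\left(B \right)} = - 3 \left(-109 - 137\right) = \left(-3\right) \left(-246\right) = 738$)
$\frac{-289000 + 155564}{p{\left(164 \right)} + f} = \frac{-289000 + 155564}{738 + 134466} = - \frac{133436}{135204} = \left(-133436\right) \frac{1}{135204} = - \frac{33359}{33801}$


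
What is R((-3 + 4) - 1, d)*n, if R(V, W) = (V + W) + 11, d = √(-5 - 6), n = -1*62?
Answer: -682 - 62*I*√11 ≈ -682.0 - 205.63*I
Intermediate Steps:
n = -62
d = I*√11 (d = √(-11) = I*√11 ≈ 3.3166*I)
R(V, W) = 11 + V + W
R((-3 + 4) - 1, d)*n = (11 + ((-3 + 4) - 1) + I*√11)*(-62) = (11 + (1 - 1) + I*√11)*(-62) = (11 + 0 + I*√11)*(-62) = (11 + I*√11)*(-62) = -682 - 62*I*√11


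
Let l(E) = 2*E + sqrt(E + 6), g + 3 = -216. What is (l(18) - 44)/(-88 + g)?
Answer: 8/307 - 2*sqrt(6)/307 ≈ 0.010101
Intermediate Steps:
g = -219 (g = -3 - 216 = -219)
l(E) = sqrt(6 + E) + 2*E (l(E) = 2*E + sqrt(6 + E) = sqrt(6 + E) + 2*E)
(l(18) - 44)/(-88 + g) = ((sqrt(6 + 18) + 2*18) - 44)/(-88 - 219) = ((sqrt(24) + 36) - 44)/(-307) = ((2*sqrt(6) + 36) - 44)*(-1/307) = ((36 + 2*sqrt(6)) - 44)*(-1/307) = (-8 + 2*sqrt(6))*(-1/307) = 8/307 - 2*sqrt(6)/307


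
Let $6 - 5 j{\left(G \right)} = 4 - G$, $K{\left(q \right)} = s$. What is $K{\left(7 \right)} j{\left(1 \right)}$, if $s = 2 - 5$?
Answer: $- \frac{9}{5} \approx -1.8$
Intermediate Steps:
$s = -3$ ($s = 2 - 5 = -3$)
$K{\left(q \right)} = -3$
$j{\left(G \right)} = \frac{2}{5} + \frac{G}{5}$ ($j{\left(G \right)} = \frac{6}{5} - \frac{4 - G}{5} = \frac{6}{5} + \left(- \frac{4}{5} + \frac{G}{5}\right) = \frac{2}{5} + \frac{G}{5}$)
$K{\left(7 \right)} j{\left(1 \right)} = - 3 \left(\frac{2}{5} + \frac{1}{5} \cdot 1\right) = - 3 \left(\frac{2}{5} + \frac{1}{5}\right) = \left(-3\right) \frac{3}{5} = - \frac{9}{5}$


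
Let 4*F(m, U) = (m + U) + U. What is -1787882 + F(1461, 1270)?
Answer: -7147527/4 ≈ -1.7869e+6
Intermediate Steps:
F(m, U) = U/2 + m/4 (F(m, U) = ((m + U) + U)/4 = ((U + m) + U)/4 = (m + 2*U)/4 = U/2 + m/4)
-1787882 + F(1461, 1270) = -1787882 + ((½)*1270 + (¼)*1461) = -1787882 + (635 + 1461/4) = -1787882 + 4001/4 = -7147527/4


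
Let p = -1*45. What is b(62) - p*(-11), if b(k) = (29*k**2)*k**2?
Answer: 428513249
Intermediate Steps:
p = -45
b(k) = 29*k**4
b(62) - p*(-11) = 29*62**4 - (-45)*(-11) = 29*14776336 - 1*495 = 428513744 - 495 = 428513249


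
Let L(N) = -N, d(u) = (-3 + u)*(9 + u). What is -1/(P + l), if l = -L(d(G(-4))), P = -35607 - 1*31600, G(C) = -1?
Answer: 1/67239 ≈ 1.4872e-5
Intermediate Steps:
P = -67207 (P = -35607 - 31600 = -67207)
l = -32 (l = -(-1)*(-27 + (-1)² + 6*(-1)) = -(-1)*(-27 + 1 - 6) = -(-1)*(-32) = -1*32 = -32)
-1/(P + l) = -1/(-67207 - 32) = -1/(-67239) = -1*(-1/67239) = 1/67239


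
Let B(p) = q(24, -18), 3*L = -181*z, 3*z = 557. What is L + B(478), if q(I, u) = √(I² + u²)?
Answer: -100547/9 ≈ -11172.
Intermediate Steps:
z = 557/3 (z = (⅓)*557 = 557/3 ≈ 185.67)
L = -100817/9 (L = (-181*557/3)/3 = (⅓)*(-100817/3) = -100817/9 ≈ -11202.)
B(p) = 30 (B(p) = √(24² + (-18)²) = √(576 + 324) = √900 = 30)
L + B(478) = -100817/9 + 30 = -100547/9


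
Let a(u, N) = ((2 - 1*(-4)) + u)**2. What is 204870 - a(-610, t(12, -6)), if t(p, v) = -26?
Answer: -159946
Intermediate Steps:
a(u, N) = (6 + u)**2 (a(u, N) = ((2 + 4) + u)**2 = (6 + u)**2)
204870 - a(-610, t(12, -6)) = 204870 - (6 - 610)**2 = 204870 - 1*(-604)**2 = 204870 - 1*364816 = 204870 - 364816 = -159946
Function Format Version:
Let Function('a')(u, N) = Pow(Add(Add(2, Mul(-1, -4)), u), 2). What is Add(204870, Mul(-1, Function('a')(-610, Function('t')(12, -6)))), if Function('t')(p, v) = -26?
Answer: -159946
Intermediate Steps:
Function('a')(u, N) = Pow(Add(6, u), 2) (Function('a')(u, N) = Pow(Add(Add(2, 4), u), 2) = Pow(Add(6, u), 2))
Add(204870, Mul(-1, Function('a')(-610, Function('t')(12, -6)))) = Add(204870, Mul(-1, Pow(Add(6, -610), 2))) = Add(204870, Mul(-1, Pow(-604, 2))) = Add(204870, Mul(-1, 364816)) = Add(204870, -364816) = -159946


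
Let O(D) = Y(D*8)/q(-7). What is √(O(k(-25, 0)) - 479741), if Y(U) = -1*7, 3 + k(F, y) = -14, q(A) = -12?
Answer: I*√17270655/6 ≈ 692.63*I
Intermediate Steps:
k(F, y) = -17 (k(F, y) = -3 - 14 = -17)
Y(U) = -7
O(D) = 7/12 (O(D) = -7/(-12) = -7*(-1/12) = 7/12)
√(O(k(-25, 0)) - 479741) = √(7/12 - 479741) = √(-5756885/12) = I*√17270655/6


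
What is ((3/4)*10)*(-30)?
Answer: -225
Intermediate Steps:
((3/4)*10)*(-30) = ((3*(¼))*10)*(-30) = ((¾)*10)*(-30) = (15/2)*(-30) = -225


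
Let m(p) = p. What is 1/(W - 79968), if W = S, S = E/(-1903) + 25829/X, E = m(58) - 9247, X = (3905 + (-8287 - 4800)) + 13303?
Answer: -7842263/627043067128 ≈ -1.2507e-5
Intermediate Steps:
X = 4121 (X = (3905 - 13087) + 13303 = -9182 + 13303 = 4121)
E = -9189 (E = 58 - 9247 = -9189)
S = 87020456/7842263 (S = -9189/(-1903) + 25829/4121 = -9189*(-1/1903) + 25829*(1/4121) = 9189/1903 + 25829/4121 = 87020456/7842263 ≈ 11.096)
W = 87020456/7842263 ≈ 11.096
1/(W - 79968) = 1/(87020456/7842263 - 79968) = 1/(-627043067128/7842263) = -7842263/627043067128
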